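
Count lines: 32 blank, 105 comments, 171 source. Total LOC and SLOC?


Total LOC = blank + comment + code
Total LOC = 32 + 105 + 171 = 308
SLOC (source only) = code = 171

Total LOC: 308, SLOC: 171


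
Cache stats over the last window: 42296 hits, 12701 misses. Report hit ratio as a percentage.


Formula: hit rate = hits / (hits + misses) * 100
hit rate = 42296 / (42296 + 12701) * 100
hit rate = 42296 / 54997 * 100
hit rate = 76.91%

76.91%


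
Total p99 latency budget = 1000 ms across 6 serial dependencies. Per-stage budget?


Formula: per_stage = total_budget / stages
per_stage = 1000 / 6
per_stage = 166.67 ms

166.67 ms


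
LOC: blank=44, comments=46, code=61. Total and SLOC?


Total LOC = blank + comment + code
Total LOC = 44 + 46 + 61 = 151
SLOC (source only) = code = 61

Total LOC: 151, SLOC: 61


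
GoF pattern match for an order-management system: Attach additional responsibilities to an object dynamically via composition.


This matches the Decorator pattern

Decorator


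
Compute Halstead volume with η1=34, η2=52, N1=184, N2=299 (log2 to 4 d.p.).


Formula: V = N * log2(η), where N = N1 + N2 and η = η1 + η2
η = 34 + 52 = 86
N = 184 + 299 = 483
log2(86) ≈ 6.4263
V = 483 * 6.4263 = 3103.90

3103.90


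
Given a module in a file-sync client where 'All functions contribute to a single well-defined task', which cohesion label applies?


Reasoning: Best: single purpose
Type: Functional cohesion

Functional cohesion


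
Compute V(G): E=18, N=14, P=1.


Formula: V(G) = E - N + 2P
V(G) = 18 - 14 + 2*1
V(G) = 4 + 2
V(G) = 6

6


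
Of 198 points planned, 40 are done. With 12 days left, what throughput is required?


Formula: Required rate = Remaining points / Days left
Remaining = 198 - 40 = 158 points
Required rate = 158 / 12 = 13.17 points/day

13.17 points/day


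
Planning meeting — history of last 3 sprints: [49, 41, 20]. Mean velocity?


Formula: Avg velocity = Total points / Number of sprints
Points: [49, 41, 20]
Sum = 49 + 41 + 20 = 110
Avg velocity = 110 / 3 = 36.67 points/sprint

36.67 points/sprint


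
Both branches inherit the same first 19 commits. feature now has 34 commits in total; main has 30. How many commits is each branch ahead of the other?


Common ancestor: commit #19
feature commits after divergence: 34 - 19 = 15
main commits after divergence: 30 - 19 = 11
feature is 15 commits ahead of main
main is 11 commits ahead of feature

feature ahead: 15, main ahead: 11


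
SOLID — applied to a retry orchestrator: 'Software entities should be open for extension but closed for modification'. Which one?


This describes the Open/Closed Principle (OCP)

Open/Closed Principle (OCP)


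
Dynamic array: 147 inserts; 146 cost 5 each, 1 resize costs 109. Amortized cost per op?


Formula: Amortized cost = Total cost / Operations
Total cost = (146 * 5) + (1 * 109)
Total cost = 730 + 109 = 839
Amortized = 839 / 147 = 5.7075

5.7075


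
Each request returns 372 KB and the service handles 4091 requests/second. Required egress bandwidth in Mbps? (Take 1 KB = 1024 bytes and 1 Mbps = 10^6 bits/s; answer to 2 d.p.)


Formula: Mbps = payload_bytes * RPS * 8 / 1e6
Payload per request = 372 KB = 372 * 1024 = 380928 bytes
Total bytes/sec = 380928 * 4091 = 1558376448
Total bits/sec = 1558376448 * 8 = 12467011584
Mbps = 12467011584 / 1e6 = 12467.01

12467.01 Mbps


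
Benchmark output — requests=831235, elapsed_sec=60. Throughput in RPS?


Formula: throughput = requests / seconds
throughput = 831235 / 60
throughput = 13853.92 requests/second

13853.92 requests/second


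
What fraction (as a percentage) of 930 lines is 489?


Coverage = covered / total * 100
Coverage = 489 / 930 * 100
Coverage = 52.58%

52.58%


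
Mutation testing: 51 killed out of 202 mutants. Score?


Mutation score = killed / total * 100
Mutation score = 51 / 202 * 100
Mutation score = 25.25%

25.25%


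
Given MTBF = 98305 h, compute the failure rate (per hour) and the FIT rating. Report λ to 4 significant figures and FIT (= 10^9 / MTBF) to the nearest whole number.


Formula: λ = 1 / MTBF; FIT = λ × 1e9 = 1e9 / MTBF
λ = 1 / 98305 ≈ 1.017e-05 failures/hour
FIT = 1e9 / 98305 ≈ 10172 failures per 1e9 hours (nearest whole number)

λ = 1.017e-05 /h, FIT = 10172


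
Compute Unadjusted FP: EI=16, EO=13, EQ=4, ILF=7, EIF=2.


UFP = EI*4 + EO*5 + EQ*4 + ILF*10 + EIF*7
UFP = 16*4 + 13*5 + 4*4 + 7*10 + 2*7
UFP = 64 + 65 + 16 + 70 + 14
UFP = 229

229


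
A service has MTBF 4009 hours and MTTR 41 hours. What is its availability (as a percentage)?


Availability = MTBF / (MTBF + MTTR)
Availability = 4009 / (4009 + 41)
Availability = 4009 / 4050
Availability = 98.9877%

98.9877%


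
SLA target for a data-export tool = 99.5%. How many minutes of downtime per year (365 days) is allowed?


Formula: allowed downtime = period * (100 - SLA) / 100
Period (year (365 days)) = 525600 minutes
Unavailability fraction = (100 - 99.5) / 100
Allowed downtime = 525600 * (100 - 99.5) / 100
Allowed downtime = 2628.0 minutes

2628.0 minutes


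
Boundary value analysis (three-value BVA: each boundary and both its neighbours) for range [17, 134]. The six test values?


Range: [17, 134]
Boundaries: just below min, min, min+1, max-1, max, just above max
Values: [16, 17, 18, 133, 134, 135]

[16, 17, 18, 133, 134, 135]


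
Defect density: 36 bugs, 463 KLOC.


Defect density = defects / KLOC
Defect density = 36 / 463
Defect density = 0.078 defects/KLOC

0.078 defects/KLOC


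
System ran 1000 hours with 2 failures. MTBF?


Formula: MTBF = Total operating time / Number of failures
MTBF = 1000 / 2
MTBF = 500.0 hours

500.0 hours


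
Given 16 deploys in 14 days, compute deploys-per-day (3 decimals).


Formula: deployments per day = releases / days
= 16 / 14
= 1.143 deploys/day
(equivalently, 8.0 deploys/week)

1.143 deploys/day


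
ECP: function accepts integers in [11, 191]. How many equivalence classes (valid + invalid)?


Valid range: [11, 191]
Class 1: x < 11 — invalid
Class 2: 11 ≤ x ≤ 191 — valid
Class 3: x > 191 — invalid
Total equivalence classes: 3

3 equivalence classes


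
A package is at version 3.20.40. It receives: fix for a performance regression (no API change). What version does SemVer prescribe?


Current: 3.20.40
Change category: 'fix for a performance regression (no API change)' → patch bump
SemVer rule: patch bump → increment PATCH (MAJOR and MINOR unchanged)
New: 3.20.41

3.20.41


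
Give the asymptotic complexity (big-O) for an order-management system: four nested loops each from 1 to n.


Reasoning: four levels of nesting
Complexity: O(n^4)

O(n^4)


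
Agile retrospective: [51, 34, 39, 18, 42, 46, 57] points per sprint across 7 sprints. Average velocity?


Formula: Avg velocity = Total points / Number of sprints
Points: [51, 34, 39, 18, 42, 46, 57]
Sum = 51 + 34 + 39 + 18 + 42 + 46 + 57 = 287
Avg velocity = 287 / 7 = 41.0 points/sprint

41.0 points/sprint


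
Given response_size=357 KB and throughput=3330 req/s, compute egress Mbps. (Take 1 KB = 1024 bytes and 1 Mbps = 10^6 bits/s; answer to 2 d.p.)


Formula: Mbps = payload_bytes * RPS * 8 / 1e6
Payload per request = 357 KB = 357 * 1024 = 365568 bytes
Total bytes/sec = 365568 * 3330 = 1217341440
Total bits/sec = 1217341440 * 8 = 9738731520
Mbps = 9738731520 / 1e6 = 9738.73

9738.73 Mbps


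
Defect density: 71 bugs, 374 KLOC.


Defect density = defects / KLOC
Defect density = 71 / 374
Defect density = 0.19 defects/KLOC

0.19 defects/KLOC


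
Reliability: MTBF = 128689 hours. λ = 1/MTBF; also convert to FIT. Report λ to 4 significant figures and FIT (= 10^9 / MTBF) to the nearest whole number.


Formula: λ = 1 / MTBF; FIT = λ × 1e9 = 1e9 / MTBF
λ = 1 / 128689 ≈ 7.771e-06 failures/hour
FIT = 1e9 / 128689 ≈ 7771 failures per 1e9 hours (nearest whole number)

λ = 7.771e-06 /h, FIT = 7771


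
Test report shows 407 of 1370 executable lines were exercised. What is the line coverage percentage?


Coverage = covered / total * 100
Coverage = 407 / 1370 * 100
Coverage = 29.71%

29.71%


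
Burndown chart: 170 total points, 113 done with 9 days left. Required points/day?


Formula: Required rate = Remaining points / Days left
Remaining = 170 - 113 = 57 points
Required rate = 57 / 9 = 6.33 points/day

6.33 points/day


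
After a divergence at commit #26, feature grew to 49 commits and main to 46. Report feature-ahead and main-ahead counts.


Common ancestor: commit #26
feature commits after divergence: 49 - 26 = 23
main commits after divergence: 46 - 26 = 20
feature is 23 commits ahead of main
main is 20 commits ahead of feature

feature ahead: 23, main ahead: 20


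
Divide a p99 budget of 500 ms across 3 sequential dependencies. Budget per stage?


Formula: per_stage = total_budget / stages
per_stage = 500 / 3
per_stage = 166.67 ms

166.67 ms


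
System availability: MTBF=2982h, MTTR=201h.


Availability = MTBF / (MTBF + MTTR)
Availability = 2982 / (2982 + 201)
Availability = 2982 / 3183
Availability = 93.6852%

93.6852%


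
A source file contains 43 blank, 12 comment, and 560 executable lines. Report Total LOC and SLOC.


Total LOC = blank + comment + code
Total LOC = 43 + 12 + 560 = 615
SLOC (source only) = code = 560

Total LOC: 615, SLOC: 560


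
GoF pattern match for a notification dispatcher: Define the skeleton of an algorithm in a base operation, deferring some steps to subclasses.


This matches the Template Method pattern

Template Method


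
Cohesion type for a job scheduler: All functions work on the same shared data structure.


Reasoning: Functions share data
Type: Communicational cohesion

Communicational cohesion


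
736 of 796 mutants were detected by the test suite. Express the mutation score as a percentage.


Mutation score = killed / total * 100
Mutation score = 736 / 796 * 100
Mutation score = 92.46%

92.46%


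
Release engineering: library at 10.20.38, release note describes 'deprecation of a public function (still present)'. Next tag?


Current: 10.20.38
Change category: 'deprecation of a public function (still present)' → minor bump
SemVer rule: minor bump → increment MINOR, reset PATCH to 0 (MAJOR unchanged)
New: 10.21.0

10.21.0


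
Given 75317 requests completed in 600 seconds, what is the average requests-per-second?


Formula: throughput = requests / seconds
throughput = 75317 / 600
throughput = 125.53 requests/second

125.53 requests/second


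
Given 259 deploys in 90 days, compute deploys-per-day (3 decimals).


Formula: deployments per day = releases / days
= 259 / 90
= 2.878 deploys/day
(equivalently, 20.14 deploys/week)

2.878 deploys/day


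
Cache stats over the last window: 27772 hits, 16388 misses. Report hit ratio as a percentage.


Formula: hit rate = hits / (hits + misses) * 100
hit rate = 27772 / (27772 + 16388) * 100
hit rate = 27772 / 44160 * 100
hit rate = 62.89%

62.89%


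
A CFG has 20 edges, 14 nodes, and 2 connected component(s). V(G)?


Formula: V(G) = E - N + 2P
V(G) = 20 - 14 + 2*2
V(G) = 6 + 4
V(G) = 10

10


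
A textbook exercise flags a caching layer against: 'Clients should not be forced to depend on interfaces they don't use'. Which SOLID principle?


This describes the Interface Segregation Principle (ISP)

Interface Segregation Principle (ISP)


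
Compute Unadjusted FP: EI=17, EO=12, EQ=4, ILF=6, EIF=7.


UFP = EI*4 + EO*5 + EQ*4 + ILF*10 + EIF*7
UFP = 17*4 + 12*5 + 4*4 + 6*10 + 7*7
UFP = 68 + 60 + 16 + 60 + 49
UFP = 253

253


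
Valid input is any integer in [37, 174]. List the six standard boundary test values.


Range: [37, 174]
Boundaries: just below min, min, min+1, max-1, max, just above max
Values: [36, 37, 38, 173, 174, 175]

[36, 37, 38, 173, 174, 175]


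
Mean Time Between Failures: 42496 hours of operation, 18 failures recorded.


Formula: MTBF = Total operating time / Number of failures
MTBF = 42496 / 18
MTBF = 2360.89 hours

2360.89 hours


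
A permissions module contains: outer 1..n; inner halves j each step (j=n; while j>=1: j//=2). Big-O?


Reasoning: n times log n
Complexity: O(n log n)

O(n log n)


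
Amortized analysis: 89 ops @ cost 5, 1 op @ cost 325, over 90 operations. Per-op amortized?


Formula: Amortized cost = Total cost / Operations
Total cost = (89 * 5) + (1 * 325)
Total cost = 445 + 325 = 770
Amortized = 770 / 90 = 8.5556

8.5556


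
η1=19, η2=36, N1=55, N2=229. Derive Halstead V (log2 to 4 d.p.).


Formula: V = N * log2(η), where N = N1 + N2 and η = η1 + η2
η = 19 + 36 = 55
N = 55 + 229 = 284
log2(55) ≈ 5.7814
V = 284 * 5.7814 = 1641.92

1641.92


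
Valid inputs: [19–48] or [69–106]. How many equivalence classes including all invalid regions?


Valid ranges: [19,48] and [69,106]
Class 1: x < 19 — invalid
Class 2: 19 ≤ x ≤ 48 — valid
Class 3: 48 < x < 69 — invalid (gap between ranges)
Class 4: 69 ≤ x ≤ 106 — valid
Class 5: x > 106 — invalid
Total equivalence classes: 5

5 equivalence classes


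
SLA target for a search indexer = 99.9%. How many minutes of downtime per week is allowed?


Formula: allowed downtime = period * (100 - SLA) / 100
Period (week) = 10080 minutes
Unavailability fraction = (100 - 99.9) / 100
Allowed downtime = 10080 * (100 - 99.9) / 100
Allowed downtime = 10.08 minutes

10.08 minutes


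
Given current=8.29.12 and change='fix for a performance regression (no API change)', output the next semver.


Current: 8.29.12
Change category: 'fix for a performance regression (no API change)' → patch bump
SemVer rule: patch bump → increment PATCH (MAJOR and MINOR unchanged)
New: 8.29.13

8.29.13


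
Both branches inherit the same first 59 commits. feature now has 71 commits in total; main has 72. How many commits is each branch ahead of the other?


Common ancestor: commit #59
feature commits after divergence: 71 - 59 = 12
main commits after divergence: 72 - 59 = 13
feature is 12 commits ahead of main
main is 13 commits ahead of feature

feature ahead: 12, main ahead: 13


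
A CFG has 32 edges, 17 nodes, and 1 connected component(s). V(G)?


Formula: V(G) = E - N + 2P
V(G) = 32 - 17 + 2*1
V(G) = 15 + 2
V(G) = 17

17


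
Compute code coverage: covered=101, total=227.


Coverage = covered / total * 100
Coverage = 101 / 227 * 100
Coverage = 44.49%

44.49%


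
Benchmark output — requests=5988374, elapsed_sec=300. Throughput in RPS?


Formula: throughput = requests / seconds
throughput = 5988374 / 300
throughput = 19961.25 requests/second

19961.25 requests/second


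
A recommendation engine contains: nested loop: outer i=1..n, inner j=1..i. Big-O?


Reasoning: triangle: n(n+1)/2 ~ n^2/2
Complexity: O(n^2)

O(n^2)


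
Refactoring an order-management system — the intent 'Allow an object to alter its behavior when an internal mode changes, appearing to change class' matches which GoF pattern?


This matches the State pattern

State


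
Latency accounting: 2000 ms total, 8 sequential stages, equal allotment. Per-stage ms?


Formula: per_stage = total_budget / stages
per_stage = 2000 / 8
per_stage = 250.0 ms

250.0 ms


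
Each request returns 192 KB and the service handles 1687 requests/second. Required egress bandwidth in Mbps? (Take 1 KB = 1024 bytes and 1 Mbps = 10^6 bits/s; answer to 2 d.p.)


Formula: Mbps = payload_bytes * RPS * 8 / 1e6
Payload per request = 192 KB = 192 * 1024 = 196608 bytes
Total bytes/sec = 196608 * 1687 = 331677696
Total bits/sec = 331677696 * 8 = 2653421568
Mbps = 2653421568 / 1e6 = 2653.42

2653.42 Mbps


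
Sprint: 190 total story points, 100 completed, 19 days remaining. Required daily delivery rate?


Formula: Required rate = Remaining points / Days left
Remaining = 190 - 100 = 90 points
Required rate = 90 / 19 = 4.74 points/day

4.74 points/day


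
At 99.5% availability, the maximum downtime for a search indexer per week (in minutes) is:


Formula: allowed downtime = period * (100 - SLA) / 100
Period (week) = 10080 minutes
Unavailability fraction = (100 - 99.5) / 100
Allowed downtime = 10080 * (100 - 99.5) / 100
Allowed downtime = 50.4 minutes

50.4 minutes


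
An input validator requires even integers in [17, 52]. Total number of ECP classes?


Constraint: even integers in [17, 52]
Class 1: x < 17 — out-of-range invalid
Class 2: x in [17,52] but odd — wrong type invalid
Class 3: x in [17,52] and even — valid
Class 4: x > 52 — out-of-range invalid
Total equivalence classes: 4

4 equivalence classes


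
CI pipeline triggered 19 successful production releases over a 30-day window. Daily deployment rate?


Formula: deployments per day = releases / days
= 19 / 30
= 0.633 deploys/day
(equivalently, 4.43 deploys/week)

0.633 deploys/day


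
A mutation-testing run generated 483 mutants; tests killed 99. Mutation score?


Mutation score = killed / total * 100
Mutation score = 99 / 483 * 100
Mutation score = 20.5%

20.5%


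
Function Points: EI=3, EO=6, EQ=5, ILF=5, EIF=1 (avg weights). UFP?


UFP = EI*4 + EO*5 + EQ*4 + ILF*10 + EIF*7
UFP = 3*4 + 6*5 + 5*4 + 5*10 + 1*7
UFP = 12 + 30 + 20 + 50 + 7
UFP = 119

119


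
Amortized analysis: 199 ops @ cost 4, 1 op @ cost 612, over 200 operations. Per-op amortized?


Formula: Amortized cost = Total cost / Operations
Total cost = (199 * 4) + (1 * 612)
Total cost = 796 + 612 = 1408
Amortized = 1408 / 200 = 7.04

7.04


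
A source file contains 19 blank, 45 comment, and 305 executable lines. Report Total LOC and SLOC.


Total LOC = blank + comment + code
Total LOC = 19 + 45 + 305 = 369
SLOC (source only) = code = 305

Total LOC: 369, SLOC: 305


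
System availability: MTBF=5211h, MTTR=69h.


Availability = MTBF / (MTBF + MTTR)
Availability = 5211 / (5211 + 69)
Availability = 5211 / 5280
Availability = 98.6932%

98.6932%


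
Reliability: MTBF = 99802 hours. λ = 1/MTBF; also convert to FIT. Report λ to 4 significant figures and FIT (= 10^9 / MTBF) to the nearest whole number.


Formula: λ = 1 / MTBF; FIT = λ × 1e9 = 1e9 / MTBF
λ = 1 / 99802 ≈ 1.002e-05 failures/hour
FIT = 1e9 / 99802 ≈ 10020 failures per 1e9 hours (nearest whole number)

λ = 1.002e-05 /h, FIT = 10020


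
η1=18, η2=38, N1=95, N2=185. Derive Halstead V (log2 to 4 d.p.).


Formula: V = N * log2(η), where N = N1 + N2 and η = η1 + η2
η = 18 + 38 = 56
N = 95 + 185 = 280
log2(56) ≈ 5.8074
V = 280 * 5.8074 = 1626.07

1626.07


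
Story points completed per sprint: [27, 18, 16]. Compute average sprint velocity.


Formula: Avg velocity = Total points / Number of sprints
Points: [27, 18, 16]
Sum = 27 + 18 + 16 = 61
Avg velocity = 61 / 3 = 20.33 points/sprint

20.33 points/sprint


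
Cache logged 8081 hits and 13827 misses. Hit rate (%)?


Formula: hit rate = hits / (hits + misses) * 100
hit rate = 8081 / (8081 + 13827) * 100
hit rate = 8081 / 21908 * 100
hit rate = 36.89%

36.89%


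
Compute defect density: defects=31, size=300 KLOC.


Defect density = defects / KLOC
Defect density = 31 / 300
Defect density = 0.103 defects/KLOC

0.103 defects/KLOC


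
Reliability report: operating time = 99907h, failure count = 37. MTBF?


Formula: MTBF = Total operating time / Number of failures
MTBF = 99907 / 37
MTBF = 2700.19 hours

2700.19 hours


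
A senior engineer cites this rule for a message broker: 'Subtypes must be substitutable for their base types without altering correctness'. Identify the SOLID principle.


This describes the Liskov Substitution Principle (LSP)

Liskov Substitution Principle (LSP)


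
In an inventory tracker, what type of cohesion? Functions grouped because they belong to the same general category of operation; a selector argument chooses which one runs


Reasoning: Grouped by category of activity, not by data or sequence
Type: Logical cohesion

Logical cohesion


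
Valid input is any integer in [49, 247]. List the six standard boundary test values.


Range: [49, 247]
Boundaries: just below min, min, min+1, max-1, max, just above max
Values: [48, 49, 50, 246, 247, 248]

[48, 49, 50, 246, 247, 248]


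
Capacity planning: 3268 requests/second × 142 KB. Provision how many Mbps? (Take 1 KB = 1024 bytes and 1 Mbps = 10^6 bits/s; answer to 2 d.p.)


Formula: Mbps = payload_bytes * RPS * 8 / 1e6
Payload per request = 142 KB = 142 * 1024 = 145408 bytes
Total bytes/sec = 145408 * 3268 = 475193344
Total bits/sec = 475193344 * 8 = 3801546752
Mbps = 3801546752 / 1e6 = 3801.55

3801.55 Mbps


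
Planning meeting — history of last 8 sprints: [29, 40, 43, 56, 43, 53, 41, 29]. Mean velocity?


Formula: Avg velocity = Total points / Number of sprints
Points: [29, 40, 43, 56, 43, 53, 41, 29]
Sum = 29 + 40 + 43 + 56 + 43 + 53 + 41 + 29 = 334
Avg velocity = 334 / 8 = 41.75 points/sprint

41.75 points/sprint


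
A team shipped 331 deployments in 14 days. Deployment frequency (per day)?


Formula: deployments per day = releases / days
= 331 / 14
= 23.643 deploys/day
(equivalently, 165.5 deploys/week)

23.643 deploys/day


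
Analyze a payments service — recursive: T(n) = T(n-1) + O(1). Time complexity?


Reasoning: linear recursion with constant work per frame
Complexity: O(n)

O(n)


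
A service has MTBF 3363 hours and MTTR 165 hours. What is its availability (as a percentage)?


Availability = MTBF / (MTBF + MTTR)
Availability = 3363 / (3363 + 165)
Availability = 3363 / 3528
Availability = 95.3231%

95.3231%


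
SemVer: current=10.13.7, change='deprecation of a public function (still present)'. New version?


Current: 10.13.7
Change category: 'deprecation of a public function (still present)' → minor bump
SemVer rule: minor bump → increment MINOR, reset PATCH to 0 (MAJOR unchanged)
New: 10.14.0

10.14.0


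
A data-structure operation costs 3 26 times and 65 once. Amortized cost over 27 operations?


Formula: Amortized cost = Total cost / Operations
Total cost = (26 * 3) + (1 * 65)
Total cost = 78 + 65 = 143
Amortized = 143 / 27 = 5.2963

5.2963


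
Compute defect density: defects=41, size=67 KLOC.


Defect density = defects / KLOC
Defect density = 41 / 67
Defect density = 0.612 defects/KLOC

0.612 defects/KLOC


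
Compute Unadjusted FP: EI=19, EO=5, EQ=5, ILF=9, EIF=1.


UFP = EI*4 + EO*5 + EQ*4 + ILF*10 + EIF*7
UFP = 19*4 + 5*5 + 5*4 + 9*10 + 1*7
UFP = 76 + 25 + 20 + 90 + 7
UFP = 218

218


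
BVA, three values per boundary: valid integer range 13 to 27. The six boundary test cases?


Range: [13, 27]
Boundaries: just below min, min, min+1, max-1, max, just above max
Values: [12, 13, 14, 26, 27, 28]

[12, 13, 14, 26, 27, 28]


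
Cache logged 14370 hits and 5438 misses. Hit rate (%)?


Formula: hit rate = hits / (hits + misses) * 100
hit rate = 14370 / (14370 + 5438) * 100
hit rate = 14370 / 19808 * 100
hit rate = 72.55%

72.55%


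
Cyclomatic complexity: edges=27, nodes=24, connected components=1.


Formula: V(G) = E - N + 2P
V(G) = 27 - 24 + 2*1
V(G) = 3 + 2
V(G) = 5

5


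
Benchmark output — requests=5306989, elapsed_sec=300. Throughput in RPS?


Formula: throughput = requests / seconds
throughput = 5306989 / 300
throughput = 17689.96 requests/second

17689.96 requests/second


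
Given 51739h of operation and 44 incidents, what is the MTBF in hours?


Formula: MTBF = Total operating time / Number of failures
MTBF = 51739 / 44
MTBF = 1175.89 hours

1175.89 hours


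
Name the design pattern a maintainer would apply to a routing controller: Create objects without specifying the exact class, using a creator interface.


This matches the Factory Method pattern

Factory Method


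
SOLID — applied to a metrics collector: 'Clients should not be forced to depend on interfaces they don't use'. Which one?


This describes the Interface Segregation Principle (ISP)

Interface Segregation Principle (ISP)


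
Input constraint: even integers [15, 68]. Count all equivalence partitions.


Constraint: even integers in [15, 68]
Class 1: x < 15 — out-of-range invalid
Class 2: x in [15,68] but odd — wrong type invalid
Class 3: x in [15,68] and even — valid
Class 4: x > 68 — out-of-range invalid
Total equivalence classes: 4

4 equivalence classes


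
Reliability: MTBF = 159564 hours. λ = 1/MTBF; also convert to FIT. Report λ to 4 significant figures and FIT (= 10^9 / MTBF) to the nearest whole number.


Formula: λ = 1 / MTBF; FIT = λ × 1e9 = 1e9 / MTBF
λ = 1 / 159564 ≈ 6.267e-06 failures/hour
FIT = 1e9 / 159564 ≈ 6267 failures per 1e9 hours (nearest whole number)

λ = 6.267e-06 /h, FIT = 6267


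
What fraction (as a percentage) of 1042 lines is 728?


Coverage = covered / total * 100
Coverage = 728 / 1042 * 100
Coverage = 69.87%

69.87%


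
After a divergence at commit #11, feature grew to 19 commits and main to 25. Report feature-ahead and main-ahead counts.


Common ancestor: commit #11
feature commits after divergence: 19 - 11 = 8
main commits after divergence: 25 - 11 = 14
feature is 8 commits ahead of main
main is 14 commits ahead of feature

feature ahead: 8, main ahead: 14


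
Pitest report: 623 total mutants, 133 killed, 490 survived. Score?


Mutation score = killed / total * 100
Mutation score = 133 / 623 * 100
Mutation score = 21.35%

21.35%


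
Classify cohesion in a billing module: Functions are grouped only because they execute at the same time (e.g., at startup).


Reasoning: Related by timing only
Type: Temporal cohesion

Temporal cohesion


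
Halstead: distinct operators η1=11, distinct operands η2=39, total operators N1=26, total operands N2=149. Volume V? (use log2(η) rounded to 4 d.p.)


Formula: V = N * log2(η), where N = N1 + N2 and η = η1 + η2
η = 11 + 39 = 50
N = 26 + 149 = 175
log2(50) ≈ 5.6439
V = 175 * 5.6439 = 987.68

987.68


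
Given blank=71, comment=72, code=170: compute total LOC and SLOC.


Total LOC = blank + comment + code
Total LOC = 71 + 72 + 170 = 313
SLOC (source only) = code = 170

Total LOC: 313, SLOC: 170


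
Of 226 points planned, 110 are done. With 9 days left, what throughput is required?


Formula: Required rate = Remaining points / Days left
Remaining = 226 - 110 = 116 points
Required rate = 116 / 9 = 12.89 points/day

12.89 points/day


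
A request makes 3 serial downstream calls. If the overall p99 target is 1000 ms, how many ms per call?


Formula: per_stage = total_budget / stages
per_stage = 1000 / 3
per_stage = 333.33 ms

333.33 ms


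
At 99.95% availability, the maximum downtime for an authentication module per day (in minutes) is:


Formula: allowed downtime = period * (100 - SLA) / 100
Period (day) = 1440 minutes
Unavailability fraction = (100 - 99.95) / 100
Allowed downtime = 1440 * (100 - 99.95) / 100
Allowed downtime = 0.72 minutes

0.72 minutes


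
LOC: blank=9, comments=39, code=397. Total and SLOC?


Total LOC = blank + comment + code
Total LOC = 9 + 39 + 397 = 445
SLOC (source only) = code = 397

Total LOC: 445, SLOC: 397


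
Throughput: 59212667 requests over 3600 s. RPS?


Formula: throughput = requests / seconds
throughput = 59212667 / 3600
throughput = 16447.96 requests/second

16447.96 requests/second


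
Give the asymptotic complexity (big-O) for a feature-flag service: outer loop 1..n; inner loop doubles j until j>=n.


Reasoning: linear outer times logarithmic inner
Complexity: O(n log n)

O(n log n)


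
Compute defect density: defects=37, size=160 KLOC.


Defect density = defects / KLOC
Defect density = 37 / 160
Defect density = 0.231 defects/KLOC

0.231 defects/KLOC


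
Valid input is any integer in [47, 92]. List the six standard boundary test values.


Range: [47, 92]
Boundaries: just below min, min, min+1, max-1, max, just above max
Values: [46, 47, 48, 91, 92, 93]

[46, 47, 48, 91, 92, 93]


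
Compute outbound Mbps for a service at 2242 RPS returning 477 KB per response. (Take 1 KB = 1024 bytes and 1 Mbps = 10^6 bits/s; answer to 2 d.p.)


Formula: Mbps = payload_bytes * RPS * 8 / 1e6
Payload per request = 477 KB = 477 * 1024 = 488448 bytes
Total bytes/sec = 488448 * 2242 = 1095100416
Total bits/sec = 1095100416 * 8 = 8760803328
Mbps = 8760803328 / 1e6 = 8760.8

8760.8 Mbps


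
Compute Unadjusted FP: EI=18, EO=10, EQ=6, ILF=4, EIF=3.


UFP = EI*4 + EO*5 + EQ*4 + ILF*10 + EIF*7
UFP = 18*4 + 10*5 + 6*4 + 4*10 + 3*7
UFP = 72 + 50 + 24 + 40 + 21
UFP = 207

207


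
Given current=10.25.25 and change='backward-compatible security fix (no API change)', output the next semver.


Current: 10.25.25
Change category: 'backward-compatible security fix (no API change)' → patch bump
SemVer rule: patch bump → increment PATCH (MAJOR and MINOR unchanged)
New: 10.25.26

10.25.26


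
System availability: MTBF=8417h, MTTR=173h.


Availability = MTBF / (MTBF + MTTR)
Availability = 8417 / (8417 + 173)
Availability = 8417 / 8590
Availability = 97.986%

97.986%


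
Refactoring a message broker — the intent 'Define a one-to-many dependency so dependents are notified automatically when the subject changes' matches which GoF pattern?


This matches the Observer pattern

Observer


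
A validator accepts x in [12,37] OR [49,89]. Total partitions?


Valid ranges: [12,37] and [49,89]
Class 1: x < 12 — invalid
Class 2: 12 ≤ x ≤ 37 — valid
Class 3: 37 < x < 49 — invalid (gap between ranges)
Class 4: 49 ≤ x ≤ 89 — valid
Class 5: x > 89 — invalid
Total equivalence classes: 5

5 equivalence classes


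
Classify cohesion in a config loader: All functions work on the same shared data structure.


Reasoning: Functions share data
Type: Communicational cohesion

Communicational cohesion


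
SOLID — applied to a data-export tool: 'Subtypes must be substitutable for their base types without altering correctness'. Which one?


This describes the Liskov Substitution Principle (LSP)

Liskov Substitution Principle (LSP)


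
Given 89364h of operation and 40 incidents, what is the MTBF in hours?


Formula: MTBF = Total operating time / Number of failures
MTBF = 89364 / 40
MTBF = 2234.1 hours

2234.1 hours


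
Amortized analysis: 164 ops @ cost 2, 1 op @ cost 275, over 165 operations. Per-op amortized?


Formula: Amortized cost = Total cost / Operations
Total cost = (164 * 2) + (1 * 275)
Total cost = 328 + 275 = 603
Amortized = 603 / 165 = 3.6545

3.6545


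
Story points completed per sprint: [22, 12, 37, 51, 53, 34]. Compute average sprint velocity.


Formula: Avg velocity = Total points / Number of sprints
Points: [22, 12, 37, 51, 53, 34]
Sum = 22 + 12 + 37 + 51 + 53 + 34 = 209
Avg velocity = 209 / 6 = 34.83 points/sprint

34.83 points/sprint


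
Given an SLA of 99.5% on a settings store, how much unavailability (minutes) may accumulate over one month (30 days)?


Formula: allowed downtime = period * (100 - SLA) / 100
Period (month (30 days)) = 43200 minutes
Unavailability fraction = (100 - 99.5) / 100
Allowed downtime = 43200 * (100 - 99.5) / 100
Allowed downtime = 216.0 minutes

216.0 minutes


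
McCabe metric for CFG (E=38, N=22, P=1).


Formula: V(G) = E - N + 2P
V(G) = 38 - 22 + 2*1
V(G) = 16 + 2
V(G) = 18

18


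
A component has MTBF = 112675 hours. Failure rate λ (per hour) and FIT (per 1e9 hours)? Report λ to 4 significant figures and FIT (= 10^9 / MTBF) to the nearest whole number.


Formula: λ = 1 / MTBF; FIT = λ × 1e9 = 1e9 / MTBF
λ = 1 / 112675 ≈ 8.875e-06 failures/hour
FIT = 1e9 / 112675 ≈ 8875 failures per 1e9 hours (nearest whole number)

λ = 8.875e-06 /h, FIT = 8875


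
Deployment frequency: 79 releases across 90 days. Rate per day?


Formula: deployments per day = releases / days
= 79 / 90
= 0.878 deploys/day
(equivalently, 6.14 deploys/week)

0.878 deploys/day


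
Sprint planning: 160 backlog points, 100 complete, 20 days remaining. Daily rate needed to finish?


Formula: Required rate = Remaining points / Days left
Remaining = 160 - 100 = 60 points
Required rate = 60 / 20 = 3.0 points/day

3.0 points/day


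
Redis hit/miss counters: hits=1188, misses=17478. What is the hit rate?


Formula: hit rate = hits / (hits + misses) * 100
hit rate = 1188 / (1188 + 17478) * 100
hit rate = 1188 / 18666 * 100
hit rate = 6.36%

6.36%


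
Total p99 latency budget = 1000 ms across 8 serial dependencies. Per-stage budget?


Formula: per_stage = total_budget / stages
per_stage = 1000 / 8
per_stage = 125.0 ms

125.0 ms


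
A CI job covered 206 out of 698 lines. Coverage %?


Coverage = covered / total * 100
Coverage = 206 / 698 * 100
Coverage = 29.51%

29.51%


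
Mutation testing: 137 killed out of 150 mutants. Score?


Mutation score = killed / total * 100
Mutation score = 137 / 150 * 100
Mutation score = 91.33%

91.33%


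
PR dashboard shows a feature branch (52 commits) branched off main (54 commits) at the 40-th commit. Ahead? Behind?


Common ancestor: commit #40
feature commits after divergence: 52 - 40 = 12
main commits after divergence: 54 - 40 = 14
feature is 12 commits ahead of main
main is 14 commits ahead of feature

feature ahead: 12, main ahead: 14


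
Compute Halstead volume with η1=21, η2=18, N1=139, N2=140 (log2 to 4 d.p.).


Formula: V = N * log2(η), where N = N1 + N2 and η = η1 + η2
η = 21 + 18 = 39
N = 139 + 140 = 279
log2(39) ≈ 5.2854
V = 279 * 5.2854 = 1474.63

1474.63


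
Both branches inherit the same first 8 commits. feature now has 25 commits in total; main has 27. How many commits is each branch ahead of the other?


Common ancestor: commit #8
feature commits after divergence: 25 - 8 = 17
main commits after divergence: 27 - 8 = 19
feature is 17 commits ahead of main
main is 19 commits ahead of feature

feature ahead: 17, main ahead: 19


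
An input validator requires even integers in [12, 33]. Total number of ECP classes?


Constraint: even integers in [12, 33]
Class 1: x < 12 — out-of-range invalid
Class 2: x in [12,33] but odd — wrong type invalid
Class 3: x in [12,33] and even — valid
Class 4: x > 33 — out-of-range invalid
Total equivalence classes: 4

4 equivalence classes


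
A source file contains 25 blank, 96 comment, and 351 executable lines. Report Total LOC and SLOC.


Total LOC = blank + comment + code
Total LOC = 25 + 96 + 351 = 472
SLOC (source only) = code = 351

Total LOC: 472, SLOC: 351


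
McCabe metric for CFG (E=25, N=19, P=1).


Formula: V(G) = E - N + 2P
V(G) = 25 - 19 + 2*1
V(G) = 6 + 2
V(G) = 8

8


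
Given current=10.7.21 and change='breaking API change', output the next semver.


Current: 10.7.21
Change category: 'breaking API change' → major bump
SemVer rule: major bump → increment MAJOR, reset MINOR and PATCH to 0
New: 11.0.0

11.0.0


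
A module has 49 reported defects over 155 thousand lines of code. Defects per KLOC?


Defect density = defects / KLOC
Defect density = 49 / 155
Defect density = 0.316 defects/KLOC

0.316 defects/KLOC


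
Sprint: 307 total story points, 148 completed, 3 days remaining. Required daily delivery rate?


Formula: Required rate = Remaining points / Days left
Remaining = 307 - 148 = 159 points
Required rate = 159 / 3 = 53.0 points/day

53.0 points/day


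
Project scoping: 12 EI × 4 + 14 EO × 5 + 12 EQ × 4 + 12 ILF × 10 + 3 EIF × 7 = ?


UFP = EI*4 + EO*5 + EQ*4 + ILF*10 + EIF*7
UFP = 12*4 + 14*5 + 12*4 + 12*10 + 3*7
UFP = 48 + 70 + 48 + 120 + 21
UFP = 307

307


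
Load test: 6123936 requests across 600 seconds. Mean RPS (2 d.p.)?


Formula: throughput = requests / seconds
throughput = 6123936 / 600
throughput = 10206.56 requests/second

10206.56 requests/second


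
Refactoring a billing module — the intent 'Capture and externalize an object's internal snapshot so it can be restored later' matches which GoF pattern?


This matches the Memento pattern

Memento


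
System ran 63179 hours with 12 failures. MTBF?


Formula: MTBF = Total operating time / Number of failures
MTBF = 63179 / 12
MTBF = 5264.92 hours

5264.92 hours


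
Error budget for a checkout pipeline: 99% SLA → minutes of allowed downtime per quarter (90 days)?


Formula: allowed downtime = period * (100 - SLA) / 100
Period (quarter (90 days)) = 129600 minutes
Unavailability fraction = (100 - 99.0) / 100
Allowed downtime = 129600 * (100 - 99.0) / 100
Allowed downtime = 1296.0 minutes

1296.0 minutes


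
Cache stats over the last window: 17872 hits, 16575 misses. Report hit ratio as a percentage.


Formula: hit rate = hits / (hits + misses) * 100
hit rate = 17872 / (17872 + 16575) * 100
hit rate = 17872 / 34447 * 100
hit rate = 51.88%

51.88%


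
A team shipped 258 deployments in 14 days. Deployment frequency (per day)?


Formula: deployments per day = releases / days
= 258 / 14
= 18.429 deploys/day
(equivalently, 129.0 deploys/week)

18.429 deploys/day


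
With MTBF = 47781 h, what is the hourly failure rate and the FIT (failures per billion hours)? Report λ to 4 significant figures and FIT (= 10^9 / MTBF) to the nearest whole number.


Formula: λ = 1 / MTBF; FIT = λ × 1e9 = 1e9 / MTBF
λ = 1 / 47781 ≈ 2.093e-05 failures/hour
FIT = 1e9 / 47781 ≈ 20929 failures per 1e9 hours (nearest whole number)

λ = 2.093e-05 /h, FIT = 20929


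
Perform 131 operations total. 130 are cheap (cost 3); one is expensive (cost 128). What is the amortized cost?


Formula: Amortized cost = Total cost / Operations
Total cost = (130 * 3) + (1 * 128)
Total cost = 390 + 128 = 518
Amortized = 518 / 131 = 3.9542

3.9542


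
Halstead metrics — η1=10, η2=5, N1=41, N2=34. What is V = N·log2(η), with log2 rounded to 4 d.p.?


Formula: V = N * log2(η), where N = N1 + N2 and η = η1 + η2
η = 10 + 5 = 15
N = 41 + 34 = 75
log2(15) ≈ 3.9069
V = 75 * 3.9069 = 293.02

293.02


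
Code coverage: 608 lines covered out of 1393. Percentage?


Coverage = covered / total * 100
Coverage = 608 / 1393 * 100
Coverage = 43.65%

43.65%


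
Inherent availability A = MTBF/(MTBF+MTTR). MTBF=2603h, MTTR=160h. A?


Availability = MTBF / (MTBF + MTTR)
Availability = 2603 / (2603 + 160)
Availability = 2603 / 2763
Availability = 94.2092%

94.2092%


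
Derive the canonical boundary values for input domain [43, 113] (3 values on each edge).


Range: [43, 113]
Boundaries: just below min, min, min+1, max-1, max, just above max
Values: [42, 43, 44, 112, 113, 114]

[42, 43, 44, 112, 113, 114]


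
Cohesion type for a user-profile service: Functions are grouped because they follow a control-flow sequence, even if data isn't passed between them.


Reasoning: Grouped by order of execution within a routine, not by data flow
Type: Procedural cohesion

Procedural cohesion


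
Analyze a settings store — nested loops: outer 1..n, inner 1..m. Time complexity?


Reasoning: product of independent bounds
Complexity: O(n*m)

O(n*m)


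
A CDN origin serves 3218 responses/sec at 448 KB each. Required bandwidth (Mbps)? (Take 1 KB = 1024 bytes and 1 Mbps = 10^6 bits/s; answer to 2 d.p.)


Formula: Mbps = payload_bytes * RPS * 8 / 1e6
Payload per request = 448 KB = 448 * 1024 = 458752 bytes
Total bytes/sec = 458752 * 3218 = 1476263936
Total bits/sec = 1476263936 * 8 = 11810111488
Mbps = 11810111488 / 1e6 = 11810.11

11810.11 Mbps


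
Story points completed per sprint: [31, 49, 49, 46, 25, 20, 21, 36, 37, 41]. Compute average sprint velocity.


Formula: Avg velocity = Total points / Number of sprints
Points: [31, 49, 49, 46, 25, 20, 21, 36, 37, 41]
Sum = 31 + 49 + 49 + 46 + 25 + 20 + 21 + 36 + 37 + 41 = 355
Avg velocity = 355 / 10 = 35.5 points/sprint

35.5 points/sprint


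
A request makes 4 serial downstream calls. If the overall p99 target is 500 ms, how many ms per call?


Formula: per_stage = total_budget / stages
per_stage = 500 / 4
per_stage = 125.0 ms

125.0 ms
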